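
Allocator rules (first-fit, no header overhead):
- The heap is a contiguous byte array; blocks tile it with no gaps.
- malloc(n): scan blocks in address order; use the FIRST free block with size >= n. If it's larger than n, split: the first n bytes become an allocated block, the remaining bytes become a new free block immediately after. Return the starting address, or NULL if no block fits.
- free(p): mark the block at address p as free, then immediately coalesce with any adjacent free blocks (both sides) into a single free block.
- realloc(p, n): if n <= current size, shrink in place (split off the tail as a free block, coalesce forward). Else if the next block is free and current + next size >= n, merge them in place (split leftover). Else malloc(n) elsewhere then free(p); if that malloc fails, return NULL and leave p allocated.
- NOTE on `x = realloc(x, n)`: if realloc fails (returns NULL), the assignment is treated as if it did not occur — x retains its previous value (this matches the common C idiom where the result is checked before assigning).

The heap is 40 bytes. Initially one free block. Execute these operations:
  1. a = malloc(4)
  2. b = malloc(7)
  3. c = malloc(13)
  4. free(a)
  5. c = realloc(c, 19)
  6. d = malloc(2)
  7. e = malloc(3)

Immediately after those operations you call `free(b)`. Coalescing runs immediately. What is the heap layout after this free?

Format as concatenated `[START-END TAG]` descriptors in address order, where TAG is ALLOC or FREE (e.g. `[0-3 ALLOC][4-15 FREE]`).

Op 1: a = malloc(4) -> a = 0; heap: [0-3 ALLOC][4-39 FREE]
Op 2: b = malloc(7) -> b = 4; heap: [0-3 ALLOC][4-10 ALLOC][11-39 FREE]
Op 3: c = malloc(13) -> c = 11; heap: [0-3 ALLOC][4-10 ALLOC][11-23 ALLOC][24-39 FREE]
Op 4: free(a) -> (freed a); heap: [0-3 FREE][4-10 ALLOC][11-23 ALLOC][24-39 FREE]
Op 5: c = realloc(c, 19) -> c = 11; heap: [0-3 FREE][4-10 ALLOC][11-29 ALLOC][30-39 FREE]
Op 6: d = malloc(2) -> d = 0; heap: [0-1 ALLOC][2-3 FREE][4-10 ALLOC][11-29 ALLOC][30-39 FREE]
Op 7: e = malloc(3) -> e = 30; heap: [0-1 ALLOC][2-3 FREE][4-10 ALLOC][11-29 ALLOC][30-32 ALLOC][33-39 FREE]
free(b): b = 4 -> block [4-10 ALLOC]; mark free, coalesce with adjacent free neighbors -> [0-1 ALLOC][2-10 FREE][11-29 ALLOC][30-32 ALLOC][33-39 FREE]

Answer: [0-1 ALLOC][2-10 FREE][11-29 ALLOC][30-32 ALLOC][33-39 FREE]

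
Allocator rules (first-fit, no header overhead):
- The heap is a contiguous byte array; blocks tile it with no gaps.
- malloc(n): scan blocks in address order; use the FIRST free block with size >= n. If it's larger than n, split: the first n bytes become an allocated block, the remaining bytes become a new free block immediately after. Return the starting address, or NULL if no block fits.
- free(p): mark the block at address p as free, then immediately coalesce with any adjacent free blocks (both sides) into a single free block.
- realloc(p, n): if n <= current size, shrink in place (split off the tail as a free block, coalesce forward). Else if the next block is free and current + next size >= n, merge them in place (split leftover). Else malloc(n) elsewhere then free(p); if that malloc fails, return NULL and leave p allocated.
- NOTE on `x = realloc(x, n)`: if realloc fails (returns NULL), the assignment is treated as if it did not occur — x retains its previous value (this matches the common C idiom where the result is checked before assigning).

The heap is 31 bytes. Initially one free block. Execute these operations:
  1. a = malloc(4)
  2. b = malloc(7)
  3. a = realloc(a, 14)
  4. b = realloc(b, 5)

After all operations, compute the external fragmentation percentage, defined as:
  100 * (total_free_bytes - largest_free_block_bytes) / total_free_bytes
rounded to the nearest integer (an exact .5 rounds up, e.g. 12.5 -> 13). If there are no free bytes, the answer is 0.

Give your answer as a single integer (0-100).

Answer: 50

Derivation:
Op 1: a = malloc(4) -> a = 0; heap: [0-3 ALLOC][4-30 FREE]
Op 2: b = malloc(7) -> b = 4; heap: [0-3 ALLOC][4-10 ALLOC][11-30 FREE]
Op 3: a = realloc(a, 14) -> a = 11; heap: [0-3 FREE][4-10 ALLOC][11-24 ALLOC][25-30 FREE]
Op 4: b = realloc(b, 5) -> b = 4; heap: [0-3 FREE][4-8 ALLOC][9-10 FREE][11-24 ALLOC][25-30 FREE]
Free blocks: [4 2 6] total_free=12 largest=6 -> 100*(12-6)/12 = 600/12 = 50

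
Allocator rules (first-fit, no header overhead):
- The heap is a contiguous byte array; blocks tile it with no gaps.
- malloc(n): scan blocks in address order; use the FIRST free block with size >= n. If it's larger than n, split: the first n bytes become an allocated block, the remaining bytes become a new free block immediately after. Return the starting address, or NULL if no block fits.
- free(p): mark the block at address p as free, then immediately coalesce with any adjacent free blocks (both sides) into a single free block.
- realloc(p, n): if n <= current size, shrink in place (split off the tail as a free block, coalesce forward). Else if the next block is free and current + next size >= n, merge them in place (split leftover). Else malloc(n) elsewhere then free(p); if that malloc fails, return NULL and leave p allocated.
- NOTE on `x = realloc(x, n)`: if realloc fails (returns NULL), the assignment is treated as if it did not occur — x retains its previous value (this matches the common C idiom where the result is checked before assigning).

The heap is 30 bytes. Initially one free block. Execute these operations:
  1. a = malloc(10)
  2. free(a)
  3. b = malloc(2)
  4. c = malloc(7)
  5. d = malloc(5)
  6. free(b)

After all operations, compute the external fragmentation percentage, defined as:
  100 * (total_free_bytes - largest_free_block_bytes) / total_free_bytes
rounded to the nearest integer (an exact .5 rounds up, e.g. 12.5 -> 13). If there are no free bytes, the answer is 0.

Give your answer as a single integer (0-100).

Answer: 11

Derivation:
Op 1: a = malloc(10) -> a = 0; heap: [0-9 ALLOC][10-29 FREE]
Op 2: free(a) -> (freed a); heap: [0-29 FREE]
Op 3: b = malloc(2) -> b = 0; heap: [0-1 ALLOC][2-29 FREE]
Op 4: c = malloc(7) -> c = 2; heap: [0-1 ALLOC][2-8 ALLOC][9-29 FREE]
Op 5: d = malloc(5) -> d = 9; heap: [0-1 ALLOC][2-8 ALLOC][9-13 ALLOC][14-29 FREE]
Op 6: free(b) -> (freed b); heap: [0-1 FREE][2-8 ALLOC][9-13 ALLOC][14-29 FREE]
Free blocks: [2 16] total_free=18 largest=16 -> 100*(18-16)/18 = 200/18 ≈ 11.111 -> rounds to 11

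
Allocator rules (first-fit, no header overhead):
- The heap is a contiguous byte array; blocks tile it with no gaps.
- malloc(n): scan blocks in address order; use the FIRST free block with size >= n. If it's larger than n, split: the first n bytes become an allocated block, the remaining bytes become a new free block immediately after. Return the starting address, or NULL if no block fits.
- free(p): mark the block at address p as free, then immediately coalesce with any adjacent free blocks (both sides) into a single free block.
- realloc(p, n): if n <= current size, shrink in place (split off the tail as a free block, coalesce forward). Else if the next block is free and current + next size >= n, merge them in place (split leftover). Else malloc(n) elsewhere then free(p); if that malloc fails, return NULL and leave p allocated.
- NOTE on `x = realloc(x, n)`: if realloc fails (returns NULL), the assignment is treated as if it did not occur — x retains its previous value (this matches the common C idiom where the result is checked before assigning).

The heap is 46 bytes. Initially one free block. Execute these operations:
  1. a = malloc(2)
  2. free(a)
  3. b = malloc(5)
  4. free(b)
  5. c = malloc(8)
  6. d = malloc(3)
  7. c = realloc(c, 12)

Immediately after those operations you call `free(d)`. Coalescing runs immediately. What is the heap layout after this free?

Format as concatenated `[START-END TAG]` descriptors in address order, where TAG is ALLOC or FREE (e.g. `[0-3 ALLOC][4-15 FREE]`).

Answer: [0-10 FREE][11-22 ALLOC][23-45 FREE]

Derivation:
Op 1: a = malloc(2) -> a = 0; heap: [0-1 ALLOC][2-45 FREE]
Op 2: free(a) -> (freed a); heap: [0-45 FREE]
Op 3: b = malloc(5) -> b = 0; heap: [0-4 ALLOC][5-45 FREE]
Op 4: free(b) -> (freed b); heap: [0-45 FREE]
Op 5: c = malloc(8) -> c = 0; heap: [0-7 ALLOC][8-45 FREE]
Op 6: d = malloc(3) -> d = 8; heap: [0-7 ALLOC][8-10 ALLOC][11-45 FREE]
Op 7: c = realloc(c, 12) -> c = 11; heap: [0-7 FREE][8-10 ALLOC][11-22 ALLOC][23-45 FREE]
free(d): d = 8 -> block [8-10 ALLOC]; mark free, coalesce with adjacent free neighbors -> [0-10 FREE][11-22 ALLOC][23-45 FREE]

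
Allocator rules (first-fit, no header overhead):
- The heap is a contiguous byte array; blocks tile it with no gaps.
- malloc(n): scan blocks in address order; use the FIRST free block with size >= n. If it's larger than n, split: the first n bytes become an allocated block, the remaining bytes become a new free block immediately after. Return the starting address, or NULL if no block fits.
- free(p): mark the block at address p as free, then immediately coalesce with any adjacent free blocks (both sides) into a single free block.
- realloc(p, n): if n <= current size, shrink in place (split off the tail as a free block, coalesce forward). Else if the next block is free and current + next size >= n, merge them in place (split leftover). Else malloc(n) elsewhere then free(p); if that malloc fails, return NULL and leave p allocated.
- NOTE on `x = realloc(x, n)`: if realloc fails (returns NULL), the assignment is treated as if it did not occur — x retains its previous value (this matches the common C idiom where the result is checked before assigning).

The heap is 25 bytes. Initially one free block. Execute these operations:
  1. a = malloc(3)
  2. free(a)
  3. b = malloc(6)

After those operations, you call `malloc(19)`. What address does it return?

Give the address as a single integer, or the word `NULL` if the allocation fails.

Answer: 6

Derivation:
Op 1: a = malloc(3) -> a = 0; heap: [0-2 ALLOC][3-24 FREE]
Op 2: free(a) -> (freed a); heap: [0-24 FREE]
Op 3: b = malloc(6) -> b = 0; heap: [0-5 ALLOC][6-24 FREE]
malloc(19): first-fit scan over [0-5 ALLOC][6-24 FREE] -> 6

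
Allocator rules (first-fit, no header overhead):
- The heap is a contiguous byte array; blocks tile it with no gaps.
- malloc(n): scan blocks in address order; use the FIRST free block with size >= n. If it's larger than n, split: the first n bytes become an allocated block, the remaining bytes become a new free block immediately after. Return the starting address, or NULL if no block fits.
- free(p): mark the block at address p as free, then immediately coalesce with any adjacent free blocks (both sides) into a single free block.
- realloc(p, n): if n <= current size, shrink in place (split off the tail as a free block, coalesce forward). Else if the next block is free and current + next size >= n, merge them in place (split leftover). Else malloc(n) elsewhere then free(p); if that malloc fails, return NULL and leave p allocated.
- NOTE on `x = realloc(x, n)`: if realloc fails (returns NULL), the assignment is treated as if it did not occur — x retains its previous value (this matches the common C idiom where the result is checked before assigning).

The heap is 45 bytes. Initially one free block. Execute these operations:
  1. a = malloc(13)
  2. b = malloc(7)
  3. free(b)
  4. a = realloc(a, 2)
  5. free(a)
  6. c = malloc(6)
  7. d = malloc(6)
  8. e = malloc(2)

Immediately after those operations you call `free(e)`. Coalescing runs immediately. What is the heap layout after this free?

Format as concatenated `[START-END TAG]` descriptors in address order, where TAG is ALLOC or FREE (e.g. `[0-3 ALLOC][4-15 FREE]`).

Answer: [0-5 ALLOC][6-11 ALLOC][12-44 FREE]

Derivation:
Op 1: a = malloc(13) -> a = 0; heap: [0-12 ALLOC][13-44 FREE]
Op 2: b = malloc(7) -> b = 13; heap: [0-12 ALLOC][13-19 ALLOC][20-44 FREE]
Op 3: free(b) -> (freed b); heap: [0-12 ALLOC][13-44 FREE]
Op 4: a = realloc(a, 2) -> a = 0; heap: [0-1 ALLOC][2-44 FREE]
Op 5: free(a) -> (freed a); heap: [0-44 FREE]
Op 6: c = malloc(6) -> c = 0; heap: [0-5 ALLOC][6-44 FREE]
Op 7: d = malloc(6) -> d = 6; heap: [0-5 ALLOC][6-11 ALLOC][12-44 FREE]
Op 8: e = malloc(2) -> e = 12; heap: [0-5 ALLOC][6-11 ALLOC][12-13 ALLOC][14-44 FREE]
free(e): e = 12 -> block [12-13 ALLOC]; mark free, coalesce with adjacent free neighbors -> [0-5 ALLOC][6-11 ALLOC][12-44 FREE]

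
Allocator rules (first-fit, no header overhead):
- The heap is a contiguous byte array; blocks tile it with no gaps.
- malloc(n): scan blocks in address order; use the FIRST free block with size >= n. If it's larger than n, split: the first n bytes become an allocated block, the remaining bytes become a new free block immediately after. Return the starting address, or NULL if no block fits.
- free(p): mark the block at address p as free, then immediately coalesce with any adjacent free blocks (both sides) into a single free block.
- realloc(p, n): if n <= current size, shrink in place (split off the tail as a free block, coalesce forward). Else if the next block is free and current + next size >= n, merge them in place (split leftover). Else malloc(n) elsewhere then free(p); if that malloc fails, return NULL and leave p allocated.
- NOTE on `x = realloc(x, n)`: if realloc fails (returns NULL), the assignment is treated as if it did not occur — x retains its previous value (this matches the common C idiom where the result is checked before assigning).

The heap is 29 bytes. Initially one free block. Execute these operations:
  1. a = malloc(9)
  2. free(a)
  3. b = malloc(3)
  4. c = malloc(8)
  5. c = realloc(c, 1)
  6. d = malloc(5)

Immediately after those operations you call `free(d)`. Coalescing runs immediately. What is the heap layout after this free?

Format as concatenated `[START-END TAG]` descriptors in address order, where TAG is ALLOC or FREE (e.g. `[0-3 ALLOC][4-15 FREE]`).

Op 1: a = malloc(9) -> a = 0; heap: [0-8 ALLOC][9-28 FREE]
Op 2: free(a) -> (freed a); heap: [0-28 FREE]
Op 3: b = malloc(3) -> b = 0; heap: [0-2 ALLOC][3-28 FREE]
Op 4: c = malloc(8) -> c = 3; heap: [0-2 ALLOC][3-10 ALLOC][11-28 FREE]
Op 5: c = realloc(c, 1) -> c = 3; heap: [0-2 ALLOC][3-3 ALLOC][4-28 FREE]
Op 6: d = malloc(5) -> d = 4; heap: [0-2 ALLOC][3-3 ALLOC][4-8 ALLOC][9-28 FREE]
free(d): d = 4 -> block [4-8 ALLOC]; mark free, coalesce with adjacent free neighbors -> [0-2 ALLOC][3-3 ALLOC][4-28 FREE]

Answer: [0-2 ALLOC][3-3 ALLOC][4-28 FREE]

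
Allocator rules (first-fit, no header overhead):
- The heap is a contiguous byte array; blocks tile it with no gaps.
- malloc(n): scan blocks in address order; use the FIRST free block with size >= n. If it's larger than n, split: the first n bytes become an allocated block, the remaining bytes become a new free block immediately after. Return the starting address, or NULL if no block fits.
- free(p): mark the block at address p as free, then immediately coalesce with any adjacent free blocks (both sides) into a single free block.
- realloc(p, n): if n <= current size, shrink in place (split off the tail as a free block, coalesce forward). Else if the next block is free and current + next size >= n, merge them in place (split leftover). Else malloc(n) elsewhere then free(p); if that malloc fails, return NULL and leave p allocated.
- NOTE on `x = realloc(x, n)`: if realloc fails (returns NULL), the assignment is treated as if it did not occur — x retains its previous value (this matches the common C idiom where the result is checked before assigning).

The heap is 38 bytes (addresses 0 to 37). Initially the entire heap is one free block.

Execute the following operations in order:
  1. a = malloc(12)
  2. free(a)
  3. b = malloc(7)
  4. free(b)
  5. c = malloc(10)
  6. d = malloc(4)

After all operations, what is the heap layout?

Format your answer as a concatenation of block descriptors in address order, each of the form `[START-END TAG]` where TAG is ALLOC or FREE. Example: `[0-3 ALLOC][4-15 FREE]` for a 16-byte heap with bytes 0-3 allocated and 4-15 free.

Answer: [0-9 ALLOC][10-13 ALLOC][14-37 FREE]

Derivation:
Op 1: a = malloc(12) -> a = 0; heap: [0-11 ALLOC][12-37 FREE]
Op 2: free(a) -> (freed a); heap: [0-37 FREE]
Op 3: b = malloc(7) -> b = 0; heap: [0-6 ALLOC][7-37 FREE]
Op 4: free(b) -> (freed b); heap: [0-37 FREE]
Op 5: c = malloc(10) -> c = 0; heap: [0-9 ALLOC][10-37 FREE]
Op 6: d = malloc(4) -> d = 10; heap: [0-9 ALLOC][10-13 ALLOC][14-37 FREE]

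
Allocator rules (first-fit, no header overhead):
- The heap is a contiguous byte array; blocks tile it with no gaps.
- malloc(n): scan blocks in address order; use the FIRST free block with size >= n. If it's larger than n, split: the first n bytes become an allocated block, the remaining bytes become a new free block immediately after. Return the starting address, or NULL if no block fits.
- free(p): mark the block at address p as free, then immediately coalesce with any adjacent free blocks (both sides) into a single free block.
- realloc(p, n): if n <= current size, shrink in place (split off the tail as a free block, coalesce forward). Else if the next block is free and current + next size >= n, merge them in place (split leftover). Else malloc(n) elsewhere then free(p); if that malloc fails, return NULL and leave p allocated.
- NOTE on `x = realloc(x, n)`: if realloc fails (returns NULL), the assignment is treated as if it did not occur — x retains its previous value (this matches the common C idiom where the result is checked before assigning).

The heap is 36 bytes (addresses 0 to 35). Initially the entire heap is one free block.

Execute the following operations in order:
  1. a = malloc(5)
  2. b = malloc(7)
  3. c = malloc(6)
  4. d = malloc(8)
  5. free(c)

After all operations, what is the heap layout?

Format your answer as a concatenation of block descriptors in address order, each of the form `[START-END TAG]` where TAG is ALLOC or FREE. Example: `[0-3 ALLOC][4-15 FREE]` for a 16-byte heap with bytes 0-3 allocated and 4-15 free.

Answer: [0-4 ALLOC][5-11 ALLOC][12-17 FREE][18-25 ALLOC][26-35 FREE]

Derivation:
Op 1: a = malloc(5) -> a = 0; heap: [0-4 ALLOC][5-35 FREE]
Op 2: b = malloc(7) -> b = 5; heap: [0-4 ALLOC][5-11 ALLOC][12-35 FREE]
Op 3: c = malloc(6) -> c = 12; heap: [0-4 ALLOC][5-11 ALLOC][12-17 ALLOC][18-35 FREE]
Op 4: d = malloc(8) -> d = 18; heap: [0-4 ALLOC][5-11 ALLOC][12-17 ALLOC][18-25 ALLOC][26-35 FREE]
Op 5: free(c) -> (freed c); heap: [0-4 ALLOC][5-11 ALLOC][12-17 FREE][18-25 ALLOC][26-35 FREE]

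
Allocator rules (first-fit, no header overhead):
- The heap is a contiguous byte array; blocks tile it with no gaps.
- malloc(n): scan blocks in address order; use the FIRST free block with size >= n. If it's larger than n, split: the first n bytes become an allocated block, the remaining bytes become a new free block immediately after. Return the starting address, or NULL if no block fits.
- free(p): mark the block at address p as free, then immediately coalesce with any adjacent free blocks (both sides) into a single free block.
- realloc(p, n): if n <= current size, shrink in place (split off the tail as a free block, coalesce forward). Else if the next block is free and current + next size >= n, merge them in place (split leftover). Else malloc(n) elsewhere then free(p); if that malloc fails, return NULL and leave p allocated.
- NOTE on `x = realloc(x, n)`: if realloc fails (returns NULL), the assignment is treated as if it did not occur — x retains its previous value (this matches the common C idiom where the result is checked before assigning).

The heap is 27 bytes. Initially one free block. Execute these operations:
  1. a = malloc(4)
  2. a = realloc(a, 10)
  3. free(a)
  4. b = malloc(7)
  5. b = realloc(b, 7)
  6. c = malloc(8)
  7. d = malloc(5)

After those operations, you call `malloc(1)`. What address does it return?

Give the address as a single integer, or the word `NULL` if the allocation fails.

Answer: 20

Derivation:
Op 1: a = malloc(4) -> a = 0; heap: [0-3 ALLOC][4-26 FREE]
Op 2: a = realloc(a, 10) -> a = 0; heap: [0-9 ALLOC][10-26 FREE]
Op 3: free(a) -> (freed a); heap: [0-26 FREE]
Op 4: b = malloc(7) -> b = 0; heap: [0-6 ALLOC][7-26 FREE]
Op 5: b = realloc(b, 7) -> b = 0; heap: [0-6 ALLOC][7-26 FREE]
Op 6: c = malloc(8) -> c = 7; heap: [0-6 ALLOC][7-14 ALLOC][15-26 FREE]
Op 7: d = malloc(5) -> d = 15; heap: [0-6 ALLOC][7-14 ALLOC][15-19 ALLOC][20-26 FREE]
malloc(1): first-fit scan over [0-6 ALLOC][7-14 ALLOC][15-19 ALLOC][20-26 FREE] -> 20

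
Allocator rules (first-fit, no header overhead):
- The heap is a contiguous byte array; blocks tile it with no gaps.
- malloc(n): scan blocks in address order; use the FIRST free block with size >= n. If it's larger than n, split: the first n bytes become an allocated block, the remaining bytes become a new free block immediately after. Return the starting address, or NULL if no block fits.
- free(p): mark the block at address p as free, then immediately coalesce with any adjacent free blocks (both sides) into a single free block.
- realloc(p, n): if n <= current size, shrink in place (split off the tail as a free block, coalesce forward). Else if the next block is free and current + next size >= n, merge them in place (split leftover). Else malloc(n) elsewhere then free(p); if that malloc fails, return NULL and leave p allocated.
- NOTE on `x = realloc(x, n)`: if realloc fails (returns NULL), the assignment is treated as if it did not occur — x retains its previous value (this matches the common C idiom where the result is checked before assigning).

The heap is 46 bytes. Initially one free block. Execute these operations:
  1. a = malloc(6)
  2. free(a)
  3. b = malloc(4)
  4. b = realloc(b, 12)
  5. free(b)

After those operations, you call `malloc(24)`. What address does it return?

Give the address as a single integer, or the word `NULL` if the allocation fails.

Answer: 0

Derivation:
Op 1: a = malloc(6) -> a = 0; heap: [0-5 ALLOC][6-45 FREE]
Op 2: free(a) -> (freed a); heap: [0-45 FREE]
Op 3: b = malloc(4) -> b = 0; heap: [0-3 ALLOC][4-45 FREE]
Op 4: b = realloc(b, 12) -> b = 0; heap: [0-11 ALLOC][12-45 FREE]
Op 5: free(b) -> (freed b); heap: [0-45 FREE]
malloc(24): first-fit scan over [0-45 FREE] -> 0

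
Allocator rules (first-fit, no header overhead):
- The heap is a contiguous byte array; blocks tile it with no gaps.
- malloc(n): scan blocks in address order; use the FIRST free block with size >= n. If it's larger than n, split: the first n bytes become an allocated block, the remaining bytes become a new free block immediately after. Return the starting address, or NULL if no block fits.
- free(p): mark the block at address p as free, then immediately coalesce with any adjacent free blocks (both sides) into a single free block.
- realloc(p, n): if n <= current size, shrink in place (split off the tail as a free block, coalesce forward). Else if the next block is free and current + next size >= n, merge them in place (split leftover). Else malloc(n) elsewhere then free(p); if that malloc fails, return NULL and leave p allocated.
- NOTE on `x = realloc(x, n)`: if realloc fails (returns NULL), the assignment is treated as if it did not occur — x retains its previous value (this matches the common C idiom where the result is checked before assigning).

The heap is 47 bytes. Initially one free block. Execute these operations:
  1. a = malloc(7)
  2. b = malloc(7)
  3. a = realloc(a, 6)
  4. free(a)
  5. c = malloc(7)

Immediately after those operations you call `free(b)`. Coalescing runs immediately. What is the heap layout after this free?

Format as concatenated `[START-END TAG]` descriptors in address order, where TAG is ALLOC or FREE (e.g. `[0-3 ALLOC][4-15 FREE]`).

Op 1: a = malloc(7) -> a = 0; heap: [0-6 ALLOC][7-46 FREE]
Op 2: b = malloc(7) -> b = 7; heap: [0-6 ALLOC][7-13 ALLOC][14-46 FREE]
Op 3: a = realloc(a, 6) -> a = 0; heap: [0-5 ALLOC][6-6 FREE][7-13 ALLOC][14-46 FREE]
Op 4: free(a) -> (freed a); heap: [0-6 FREE][7-13 ALLOC][14-46 FREE]
Op 5: c = malloc(7) -> c = 0; heap: [0-6 ALLOC][7-13 ALLOC][14-46 FREE]
free(b): b = 7 -> block [7-13 ALLOC]; mark free, coalesce with adjacent free neighbors -> [0-6 ALLOC][7-46 FREE]

Answer: [0-6 ALLOC][7-46 FREE]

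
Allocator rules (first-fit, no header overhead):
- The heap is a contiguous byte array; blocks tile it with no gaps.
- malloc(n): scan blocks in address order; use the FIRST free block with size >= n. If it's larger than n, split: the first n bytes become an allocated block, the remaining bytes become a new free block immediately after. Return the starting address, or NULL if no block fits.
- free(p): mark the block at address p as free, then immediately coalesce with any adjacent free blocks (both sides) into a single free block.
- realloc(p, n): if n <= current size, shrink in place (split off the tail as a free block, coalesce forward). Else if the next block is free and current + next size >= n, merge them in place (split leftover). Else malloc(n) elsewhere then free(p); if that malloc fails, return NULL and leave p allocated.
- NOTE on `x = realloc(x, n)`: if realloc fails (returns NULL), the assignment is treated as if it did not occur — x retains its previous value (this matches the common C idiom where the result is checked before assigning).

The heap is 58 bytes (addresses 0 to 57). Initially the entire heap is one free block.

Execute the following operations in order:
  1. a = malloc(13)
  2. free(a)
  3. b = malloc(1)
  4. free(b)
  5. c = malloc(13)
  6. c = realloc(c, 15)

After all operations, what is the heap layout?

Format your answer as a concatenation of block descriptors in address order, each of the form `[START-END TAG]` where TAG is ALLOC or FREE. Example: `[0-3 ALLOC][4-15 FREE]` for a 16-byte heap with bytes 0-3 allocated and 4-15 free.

Op 1: a = malloc(13) -> a = 0; heap: [0-12 ALLOC][13-57 FREE]
Op 2: free(a) -> (freed a); heap: [0-57 FREE]
Op 3: b = malloc(1) -> b = 0; heap: [0-0 ALLOC][1-57 FREE]
Op 4: free(b) -> (freed b); heap: [0-57 FREE]
Op 5: c = malloc(13) -> c = 0; heap: [0-12 ALLOC][13-57 FREE]
Op 6: c = realloc(c, 15) -> c = 0; heap: [0-14 ALLOC][15-57 FREE]

Answer: [0-14 ALLOC][15-57 FREE]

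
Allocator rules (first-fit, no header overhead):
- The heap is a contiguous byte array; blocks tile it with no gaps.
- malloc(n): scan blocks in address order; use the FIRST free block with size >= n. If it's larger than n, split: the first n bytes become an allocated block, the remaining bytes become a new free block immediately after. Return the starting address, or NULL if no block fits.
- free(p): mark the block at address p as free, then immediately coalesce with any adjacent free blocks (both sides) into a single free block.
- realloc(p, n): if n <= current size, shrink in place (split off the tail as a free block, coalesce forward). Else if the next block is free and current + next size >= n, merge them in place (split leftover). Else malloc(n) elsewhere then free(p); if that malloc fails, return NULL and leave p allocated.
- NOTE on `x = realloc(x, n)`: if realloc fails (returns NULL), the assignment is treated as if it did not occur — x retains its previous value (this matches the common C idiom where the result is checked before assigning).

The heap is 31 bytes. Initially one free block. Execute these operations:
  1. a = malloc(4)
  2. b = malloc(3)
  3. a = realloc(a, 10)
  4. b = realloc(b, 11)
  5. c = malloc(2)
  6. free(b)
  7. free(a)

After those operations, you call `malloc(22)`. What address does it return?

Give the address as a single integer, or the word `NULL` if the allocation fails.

Answer: 2

Derivation:
Op 1: a = malloc(4) -> a = 0; heap: [0-3 ALLOC][4-30 FREE]
Op 2: b = malloc(3) -> b = 4; heap: [0-3 ALLOC][4-6 ALLOC][7-30 FREE]
Op 3: a = realloc(a, 10) -> a = 7; heap: [0-3 FREE][4-6 ALLOC][7-16 ALLOC][17-30 FREE]
Op 4: b = realloc(b, 11) -> b = 17; heap: [0-6 FREE][7-16 ALLOC][17-27 ALLOC][28-30 FREE]
Op 5: c = malloc(2) -> c = 0; heap: [0-1 ALLOC][2-6 FREE][7-16 ALLOC][17-27 ALLOC][28-30 FREE]
Op 6: free(b) -> (freed b); heap: [0-1 ALLOC][2-6 FREE][7-16 ALLOC][17-30 FREE]
Op 7: free(a) -> (freed a); heap: [0-1 ALLOC][2-30 FREE]
malloc(22): first-fit scan over [0-1 ALLOC][2-30 FREE] -> 2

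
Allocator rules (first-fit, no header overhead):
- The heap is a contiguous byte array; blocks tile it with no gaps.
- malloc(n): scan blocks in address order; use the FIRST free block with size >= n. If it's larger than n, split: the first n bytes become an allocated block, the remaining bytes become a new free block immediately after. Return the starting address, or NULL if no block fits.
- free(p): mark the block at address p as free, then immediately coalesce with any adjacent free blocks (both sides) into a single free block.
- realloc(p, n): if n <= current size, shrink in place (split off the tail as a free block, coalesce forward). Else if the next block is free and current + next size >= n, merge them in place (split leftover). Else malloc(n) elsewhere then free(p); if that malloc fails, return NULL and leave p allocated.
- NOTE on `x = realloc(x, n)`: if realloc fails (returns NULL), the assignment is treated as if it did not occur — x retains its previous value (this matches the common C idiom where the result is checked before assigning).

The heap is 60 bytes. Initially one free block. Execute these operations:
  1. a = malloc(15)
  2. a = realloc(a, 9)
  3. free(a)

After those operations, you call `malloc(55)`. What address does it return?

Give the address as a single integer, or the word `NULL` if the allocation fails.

Answer: 0

Derivation:
Op 1: a = malloc(15) -> a = 0; heap: [0-14 ALLOC][15-59 FREE]
Op 2: a = realloc(a, 9) -> a = 0; heap: [0-8 ALLOC][9-59 FREE]
Op 3: free(a) -> (freed a); heap: [0-59 FREE]
malloc(55): first-fit scan over [0-59 FREE] -> 0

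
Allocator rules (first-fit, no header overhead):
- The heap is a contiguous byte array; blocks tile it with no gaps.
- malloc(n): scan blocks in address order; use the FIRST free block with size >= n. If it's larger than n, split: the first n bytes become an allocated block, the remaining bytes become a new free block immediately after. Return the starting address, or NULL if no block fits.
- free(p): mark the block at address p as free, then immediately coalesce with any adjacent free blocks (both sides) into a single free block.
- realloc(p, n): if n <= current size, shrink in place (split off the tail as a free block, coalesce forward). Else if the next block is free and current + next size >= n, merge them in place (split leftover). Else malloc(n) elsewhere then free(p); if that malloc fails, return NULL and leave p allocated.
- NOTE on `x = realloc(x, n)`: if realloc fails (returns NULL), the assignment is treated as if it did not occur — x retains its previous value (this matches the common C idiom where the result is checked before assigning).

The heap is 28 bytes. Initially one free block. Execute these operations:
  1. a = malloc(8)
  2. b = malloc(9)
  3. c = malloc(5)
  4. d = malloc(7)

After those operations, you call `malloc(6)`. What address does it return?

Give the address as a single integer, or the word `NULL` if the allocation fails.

Answer: 22

Derivation:
Op 1: a = malloc(8) -> a = 0; heap: [0-7 ALLOC][8-27 FREE]
Op 2: b = malloc(9) -> b = 8; heap: [0-7 ALLOC][8-16 ALLOC][17-27 FREE]
Op 3: c = malloc(5) -> c = 17; heap: [0-7 ALLOC][8-16 ALLOC][17-21 ALLOC][22-27 FREE]
Op 4: d = malloc(7) -> d = NULL; heap: [0-7 ALLOC][8-16 ALLOC][17-21 ALLOC][22-27 FREE]
malloc(6): first-fit scan over [0-7 ALLOC][8-16 ALLOC][17-21 ALLOC][22-27 FREE] -> 22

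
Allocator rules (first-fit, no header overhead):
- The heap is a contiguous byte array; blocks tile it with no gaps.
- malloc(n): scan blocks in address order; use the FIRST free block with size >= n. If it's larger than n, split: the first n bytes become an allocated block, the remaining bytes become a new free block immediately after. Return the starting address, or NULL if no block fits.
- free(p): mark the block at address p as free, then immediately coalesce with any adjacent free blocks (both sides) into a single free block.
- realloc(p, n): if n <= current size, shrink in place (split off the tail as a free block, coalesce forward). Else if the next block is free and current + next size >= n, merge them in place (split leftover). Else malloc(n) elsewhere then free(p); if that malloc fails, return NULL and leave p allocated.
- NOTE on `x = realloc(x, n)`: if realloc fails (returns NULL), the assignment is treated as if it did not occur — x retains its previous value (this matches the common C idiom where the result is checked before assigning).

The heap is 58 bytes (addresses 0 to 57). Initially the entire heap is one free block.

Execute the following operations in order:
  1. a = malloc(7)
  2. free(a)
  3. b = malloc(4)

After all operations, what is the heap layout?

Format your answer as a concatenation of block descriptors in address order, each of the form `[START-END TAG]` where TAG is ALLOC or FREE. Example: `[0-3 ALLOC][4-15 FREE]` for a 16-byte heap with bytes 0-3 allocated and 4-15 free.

Answer: [0-3 ALLOC][4-57 FREE]

Derivation:
Op 1: a = malloc(7) -> a = 0; heap: [0-6 ALLOC][7-57 FREE]
Op 2: free(a) -> (freed a); heap: [0-57 FREE]
Op 3: b = malloc(4) -> b = 0; heap: [0-3 ALLOC][4-57 FREE]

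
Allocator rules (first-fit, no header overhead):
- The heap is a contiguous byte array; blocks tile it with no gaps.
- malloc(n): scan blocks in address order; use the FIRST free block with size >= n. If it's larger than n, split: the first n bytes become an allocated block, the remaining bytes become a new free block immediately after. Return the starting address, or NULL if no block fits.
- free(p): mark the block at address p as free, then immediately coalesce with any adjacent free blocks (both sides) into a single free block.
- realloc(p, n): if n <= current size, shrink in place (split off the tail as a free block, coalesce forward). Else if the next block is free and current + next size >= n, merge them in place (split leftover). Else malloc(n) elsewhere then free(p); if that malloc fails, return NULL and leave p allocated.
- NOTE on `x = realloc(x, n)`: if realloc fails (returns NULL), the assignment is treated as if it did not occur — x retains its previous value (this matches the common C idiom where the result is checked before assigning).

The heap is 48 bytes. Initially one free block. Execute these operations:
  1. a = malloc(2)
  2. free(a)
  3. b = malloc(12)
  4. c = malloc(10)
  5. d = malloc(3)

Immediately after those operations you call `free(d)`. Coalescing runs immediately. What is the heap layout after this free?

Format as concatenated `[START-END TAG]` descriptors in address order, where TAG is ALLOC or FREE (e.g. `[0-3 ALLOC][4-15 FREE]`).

Op 1: a = malloc(2) -> a = 0; heap: [0-1 ALLOC][2-47 FREE]
Op 2: free(a) -> (freed a); heap: [0-47 FREE]
Op 3: b = malloc(12) -> b = 0; heap: [0-11 ALLOC][12-47 FREE]
Op 4: c = malloc(10) -> c = 12; heap: [0-11 ALLOC][12-21 ALLOC][22-47 FREE]
Op 5: d = malloc(3) -> d = 22; heap: [0-11 ALLOC][12-21 ALLOC][22-24 ALLOC][25-47 FREE]
free(d): d = 22 -> block [22-24 ALLOC]; mark free, coalesce with adjacent free neighbors -> [0-11 ALLOC][12-21 ALLOC][22-47 FREE]

Answer: [0-11 ALLOC][12-21 ALLOC][22-47 FREE]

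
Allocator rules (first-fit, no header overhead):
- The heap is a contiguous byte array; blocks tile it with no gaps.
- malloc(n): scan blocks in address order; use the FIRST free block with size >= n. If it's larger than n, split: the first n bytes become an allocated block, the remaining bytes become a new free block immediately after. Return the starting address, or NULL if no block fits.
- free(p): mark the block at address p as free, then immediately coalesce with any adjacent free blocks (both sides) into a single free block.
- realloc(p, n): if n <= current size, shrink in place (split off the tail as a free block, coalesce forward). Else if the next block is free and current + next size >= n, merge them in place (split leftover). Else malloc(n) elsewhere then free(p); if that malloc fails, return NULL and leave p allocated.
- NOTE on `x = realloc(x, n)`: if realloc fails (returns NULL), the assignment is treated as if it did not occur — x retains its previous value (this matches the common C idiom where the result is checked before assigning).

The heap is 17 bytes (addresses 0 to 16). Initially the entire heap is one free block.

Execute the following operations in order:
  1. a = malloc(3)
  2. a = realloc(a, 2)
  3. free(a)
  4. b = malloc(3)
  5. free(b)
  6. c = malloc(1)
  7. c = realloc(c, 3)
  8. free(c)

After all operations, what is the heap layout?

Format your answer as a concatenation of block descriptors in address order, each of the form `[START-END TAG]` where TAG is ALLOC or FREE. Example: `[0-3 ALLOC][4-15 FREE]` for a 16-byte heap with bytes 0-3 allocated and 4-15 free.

Answer: [0-16 FREE]

Derivation:
Op 1: a = malloc(3) -> a = 0; heap: [0-2 ALLOC][3-16 FREE]
Op 2: a = realloc(a, 2) -> a = 0; heap: [0-1 ALLOC][2-16 FREE]
Op 3: free(a) -> (freed a); heap: [0-16 FREE]
Op 4: b = malloc(3) -> b = 0; heap: [0-2 ALLOC][3-16 FREE]
Op 5: free(b) -> (freed b); heap: [0-16 FREE]
Op 6: c = malloc(1) -> c = 0; heap: [0-0 ALLOC][1-16 FREE]
Op 7: c = realloc(c, 3) -> c = 0; heap: [0-2 ALLOC][3-16 FREE]
Op 8: free(c) -> (freed c); heap: [0-16 FREE]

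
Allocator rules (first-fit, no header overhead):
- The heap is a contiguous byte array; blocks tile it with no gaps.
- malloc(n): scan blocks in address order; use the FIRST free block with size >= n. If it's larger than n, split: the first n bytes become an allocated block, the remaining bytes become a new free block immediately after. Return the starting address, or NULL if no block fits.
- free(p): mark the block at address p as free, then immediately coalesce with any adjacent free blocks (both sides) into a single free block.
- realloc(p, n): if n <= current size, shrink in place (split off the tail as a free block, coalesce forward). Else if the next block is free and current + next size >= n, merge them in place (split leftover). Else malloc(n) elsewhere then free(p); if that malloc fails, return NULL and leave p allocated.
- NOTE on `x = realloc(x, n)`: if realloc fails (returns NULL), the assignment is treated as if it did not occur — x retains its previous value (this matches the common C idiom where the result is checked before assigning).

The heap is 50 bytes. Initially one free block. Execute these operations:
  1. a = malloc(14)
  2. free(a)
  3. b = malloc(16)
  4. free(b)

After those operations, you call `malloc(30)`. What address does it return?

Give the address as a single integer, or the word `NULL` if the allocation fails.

Answer: 0

Derivation:
Op 1: a = malloc(14) -> a = 0; heap: [0-13 ALLOC][14-49 FREE]
Op 2: free(a) -> (freed a); heap: [0-49 FREE]
Op 3: b = malloc(16) -> b = 0; heap: [0-15 ALLOC][16-49 FREE]
Op 4: free(b) -> (freed b); heap: [0-49 FREE]
malloc(30): first-fit scan over [0-49 FREE] -> 0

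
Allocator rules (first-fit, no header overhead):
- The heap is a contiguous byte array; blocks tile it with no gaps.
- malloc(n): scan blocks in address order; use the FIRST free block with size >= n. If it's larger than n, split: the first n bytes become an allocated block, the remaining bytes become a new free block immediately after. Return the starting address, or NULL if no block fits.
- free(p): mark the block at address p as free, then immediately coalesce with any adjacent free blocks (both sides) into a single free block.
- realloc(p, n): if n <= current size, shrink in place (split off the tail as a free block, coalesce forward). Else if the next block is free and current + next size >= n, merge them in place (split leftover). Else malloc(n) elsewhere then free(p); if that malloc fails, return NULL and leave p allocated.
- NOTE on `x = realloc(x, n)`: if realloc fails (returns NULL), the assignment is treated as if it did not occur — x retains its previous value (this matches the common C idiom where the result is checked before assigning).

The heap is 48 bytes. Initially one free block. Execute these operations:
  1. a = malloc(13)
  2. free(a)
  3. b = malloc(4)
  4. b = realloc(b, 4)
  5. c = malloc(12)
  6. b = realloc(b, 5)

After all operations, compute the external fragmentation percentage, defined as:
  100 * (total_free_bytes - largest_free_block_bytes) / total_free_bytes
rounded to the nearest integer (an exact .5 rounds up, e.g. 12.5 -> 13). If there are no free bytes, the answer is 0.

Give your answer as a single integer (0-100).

Answer: 13

Derivation:
Op 1: a = malloc(13) -> a = 0; heap: [0-12 ALLOC][13-47 FREE]
Op 2: free(a) -> (freed a); heap: [0-47 FREE]
Op 3: b = malloc(4) -> b = 0; heap: [0-3 ALLOC][4-47 FREE]
Op 4: b = realloc(b, 4) -> b = 0; heap: [0-3 ALLOC][4-47 FREE]
Op 5: c = malloc(12) -> c = 4; heap: [0-3 ALLOC][4-15 ALLOC][16-47 FREE]
Op 6: b = realloc(b, 5) -> b = 16; heap: [0-3 FREE][4-15 ALLOC][16-20 ALLOC][21-47 FREE]
Free blocks: [4 27] total_free=31 largest=27 -> 100*(31-27)/31 = 400/31 ≈ 12.903 -> rounds to 13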